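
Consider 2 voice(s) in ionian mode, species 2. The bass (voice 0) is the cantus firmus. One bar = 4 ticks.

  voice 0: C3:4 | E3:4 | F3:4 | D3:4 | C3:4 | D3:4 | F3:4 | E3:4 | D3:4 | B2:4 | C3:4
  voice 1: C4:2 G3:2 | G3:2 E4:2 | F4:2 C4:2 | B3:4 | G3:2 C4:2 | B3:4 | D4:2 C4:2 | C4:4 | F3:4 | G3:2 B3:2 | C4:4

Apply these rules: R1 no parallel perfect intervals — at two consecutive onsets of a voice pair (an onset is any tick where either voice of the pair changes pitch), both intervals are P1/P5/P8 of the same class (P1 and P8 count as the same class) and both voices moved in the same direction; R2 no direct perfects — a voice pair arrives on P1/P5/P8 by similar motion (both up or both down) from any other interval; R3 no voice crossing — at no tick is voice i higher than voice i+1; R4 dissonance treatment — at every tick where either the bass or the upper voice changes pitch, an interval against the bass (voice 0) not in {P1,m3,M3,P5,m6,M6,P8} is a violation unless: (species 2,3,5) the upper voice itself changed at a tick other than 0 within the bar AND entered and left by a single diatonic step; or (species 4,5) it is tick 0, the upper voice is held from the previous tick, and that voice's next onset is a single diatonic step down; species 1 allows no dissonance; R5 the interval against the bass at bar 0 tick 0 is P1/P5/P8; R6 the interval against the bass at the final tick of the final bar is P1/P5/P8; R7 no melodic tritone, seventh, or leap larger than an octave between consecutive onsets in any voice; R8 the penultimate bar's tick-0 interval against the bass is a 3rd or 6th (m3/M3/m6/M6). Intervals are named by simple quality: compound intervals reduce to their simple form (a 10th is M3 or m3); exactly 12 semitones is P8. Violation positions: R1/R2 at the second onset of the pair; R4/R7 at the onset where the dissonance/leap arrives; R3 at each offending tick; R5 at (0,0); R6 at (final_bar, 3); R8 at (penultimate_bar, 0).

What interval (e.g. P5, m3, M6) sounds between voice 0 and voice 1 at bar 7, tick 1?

m6

voice 0=E3 voice 1=C4 -> m6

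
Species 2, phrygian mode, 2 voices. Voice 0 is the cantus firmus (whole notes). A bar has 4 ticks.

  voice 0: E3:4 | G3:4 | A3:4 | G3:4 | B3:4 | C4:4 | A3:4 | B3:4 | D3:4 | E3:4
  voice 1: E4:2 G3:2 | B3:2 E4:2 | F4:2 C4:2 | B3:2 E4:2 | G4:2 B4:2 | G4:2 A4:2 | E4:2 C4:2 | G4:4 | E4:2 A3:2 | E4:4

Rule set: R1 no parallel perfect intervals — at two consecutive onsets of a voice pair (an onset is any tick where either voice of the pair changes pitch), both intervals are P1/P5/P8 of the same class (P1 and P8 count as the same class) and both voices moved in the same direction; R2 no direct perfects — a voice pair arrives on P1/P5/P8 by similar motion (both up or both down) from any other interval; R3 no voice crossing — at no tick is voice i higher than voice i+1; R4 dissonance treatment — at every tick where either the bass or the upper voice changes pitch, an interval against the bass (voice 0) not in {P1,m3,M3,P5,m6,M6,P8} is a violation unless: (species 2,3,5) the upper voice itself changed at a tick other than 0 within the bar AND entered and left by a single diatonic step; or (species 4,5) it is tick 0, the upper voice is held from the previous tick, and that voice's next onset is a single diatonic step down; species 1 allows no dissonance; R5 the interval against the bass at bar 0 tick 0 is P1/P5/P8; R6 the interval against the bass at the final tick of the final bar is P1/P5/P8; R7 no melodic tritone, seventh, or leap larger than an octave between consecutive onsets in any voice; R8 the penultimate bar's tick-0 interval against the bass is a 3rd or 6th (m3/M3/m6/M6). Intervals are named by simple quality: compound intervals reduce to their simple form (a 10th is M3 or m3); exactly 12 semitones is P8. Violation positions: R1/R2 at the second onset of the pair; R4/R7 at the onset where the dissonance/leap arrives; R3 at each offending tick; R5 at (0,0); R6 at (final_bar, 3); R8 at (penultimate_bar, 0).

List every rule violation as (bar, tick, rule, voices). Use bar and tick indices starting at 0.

(6, 0, R2, (0, 1))
(8, 0, R4, (0, 1))
(8, 0, R8, (0, 1))
(9, 0, R2, (0, 1))

bar 0: v0=E3 v1=E4 downbeat P8
bar 1: v0=G3 v1=B3 downbeat M3
bar 2: v0=A3 v1=F4 downbeat m6
bar 3: v0=G3 v1=B3 downbeat M3
bar 4: v0=B3 v1=G4 downbeat m6
bar 5: v0=C4 v1=G4 downbeat P5
bar 6: v0=A3 v1=E4 downbeat P5
bar 7: v0=B3 v1=G4 downbeat m6
bar 8: v0=D3 v1=E4 downbeat M2
bar 9: v0=E3 v1=E4 downbeat P8
  -> R2 @ bar 6 tick 0 v(0, 1): C4/A4 M6 -> A3/E4 P5 similar
  -> R4 @ bar 8 tick 0 v(0, 1): D3/E4 M2 untreated
  -> R8 @ bar 8 tick 0 v(0, 1): penult M2 not 3rd/6th
  -> R2 @ bar 9 tick 0 v(0, 1): D3/A3 P5 -> E3/E4 P8 similar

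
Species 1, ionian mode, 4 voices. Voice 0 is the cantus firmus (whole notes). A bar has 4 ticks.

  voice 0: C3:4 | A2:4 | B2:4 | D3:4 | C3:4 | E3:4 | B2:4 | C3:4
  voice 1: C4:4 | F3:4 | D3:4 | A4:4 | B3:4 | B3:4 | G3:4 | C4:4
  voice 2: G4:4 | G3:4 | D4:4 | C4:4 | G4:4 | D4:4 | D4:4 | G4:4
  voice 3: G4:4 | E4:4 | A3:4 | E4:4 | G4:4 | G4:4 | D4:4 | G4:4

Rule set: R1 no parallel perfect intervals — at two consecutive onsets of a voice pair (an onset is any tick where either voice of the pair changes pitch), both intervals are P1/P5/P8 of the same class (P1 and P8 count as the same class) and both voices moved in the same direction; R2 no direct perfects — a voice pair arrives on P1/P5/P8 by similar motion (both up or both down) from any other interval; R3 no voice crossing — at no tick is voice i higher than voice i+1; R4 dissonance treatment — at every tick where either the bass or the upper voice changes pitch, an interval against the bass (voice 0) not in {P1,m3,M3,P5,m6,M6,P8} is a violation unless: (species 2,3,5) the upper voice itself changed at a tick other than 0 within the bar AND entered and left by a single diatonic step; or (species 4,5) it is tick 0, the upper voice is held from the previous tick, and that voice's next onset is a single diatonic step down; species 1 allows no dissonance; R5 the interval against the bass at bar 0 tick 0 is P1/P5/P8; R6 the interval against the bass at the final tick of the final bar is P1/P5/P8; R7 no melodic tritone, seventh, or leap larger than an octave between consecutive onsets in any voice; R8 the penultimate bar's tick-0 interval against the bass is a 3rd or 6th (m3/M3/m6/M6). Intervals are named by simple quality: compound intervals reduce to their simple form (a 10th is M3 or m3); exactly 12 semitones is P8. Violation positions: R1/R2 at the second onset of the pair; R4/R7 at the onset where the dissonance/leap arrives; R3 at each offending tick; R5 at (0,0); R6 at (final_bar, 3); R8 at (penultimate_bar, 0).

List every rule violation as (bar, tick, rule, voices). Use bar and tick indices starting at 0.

(1, 0, R1, (0, 3))
(1, 0, R4, (0, 2))
(2, 0, R2, (1, 3))
(2, 0, R3, (2, 3))
(2, 0, R4, (0, 3))
(2, 1, R3, (2, 3))
(2, 2, R3, (2, 3))
(2, 3, R3, (2, 3))
(3, 0, R2, (0, 1))
(3, 0, R3, (1, 2))
(3, 0, R4, (0, 2))
(3, 0, R4, (0, 3))
(3, 0, R7, (1,))
(3, 1, R3, (1, 2))
(3, 2, R3, (1, 2))
(3, 3, R3, (1, 2))
(4, 0, R2, (2, 3))
(4, 0, R4, (0, 1))
(4, 0, R7, (1,))
(5, 0, R4, (0, 2))
(6, 0, R2, (1, 3))
(7, 0, R1, (1, 2))
(7, 0, R1, (1, 3))
(7, 0, R1, (2, 3))
(7, 0, R2, (0, 1))
(7, 0, R2, (0, 2))
(7, 0, R2, (0, 3))

bar 0: v0=C3 v1=C4 v2=G4 v3=G4 downbeat P5
bar 1: v0=A2 v1=F3 v2=G3 v3=E4 downbeat P5
bar 2: v0=B2 v1=D3 v2=D4 v3=A3 downbeat m7
bar 3: v0=D3 v1=A4 v2=C4 v3=E4 downbeat M2
bar 4: v0=C3 v1=B3 v2=G4 v3=G4 downbeat P5
bar 5: v0=E3 v1=B3 v2=D4 v3=G4 downbeat m3
bar 6: v0=B2 v1=G3 v2=D4 v3=D4 downbeat m3
bar 7: v0=C3 v1=C4 v2=G4 v3=G4 downbeat P5
  -> R1 @ bar 1 tick 0 v(0, 3): C3/G4 P5 -> A2/E4 P5 similar
  -> R4 @ bar 1 tick 0 v(0, 2): A2/G3 m7 untreated
  -> R2 @ bar 2 tick 0 v(1, 3): F3/E4 M7 -> D3/A3 P5 similar
  -> R3 @ bar 2 tick 0 v(2, 3): D4 above A3
  -> R4 @ bar 2 tick 0 v(0, 3): B2/A3 m7 untreated
  -> R3 @ bar 2 tick 1 v(2, 3): D4 above A3
  -> R3 @ bar 2 tick 2 v(2, 3): D4 above A3
  -> R3 @ bar 2 tick 3 v(2, 3): D4 above A3
  -> R2 @ bar 3 tick 0 v(0, 1): B2/D3 m3 -> D3/A4 P5 similar
  -> R3 @ bar 3 tick 0 v(1, 2): A4 above C4
  -> R4 @ bar 3 tick 0 v(0, 2): D3/C4 m7 untreated
  -> R4 @ bar 3 tick 0 v(0, 3): D3/E4 M2 untreated
  -> R7 @ bar 3 tick 0 v(1,): D3->A4 leap 19st
  -> R3 @ bar 3 tick 1 v(1, 2): A4 above C4
  -> R3 @ bar 3 tick 2 v(1, 2): A4 above C4
  -> R3 @ bar 3 tick 3 v(1, 2): A4 above C4
  -> R2 @ bar 4 tick 0 v(2, 3): C4/E4 M3 -> G4/G4 P1 similar
  -> R4 @ bar 4 tick 0 v(0, 1): C3/B3 M7 untreated
  -> R7 @ bar 4 tick 0 v(1,): A4->B3 leap 10st
  -> R4 @ bar 5 tick 0 v(0, 2): E3/D4 m7 untreated
  -> R2 @ bar 6 tick 0 v(1, 3): B3/G4 m6 -> G3/D4 P5 similar
  -> R1 @ bar 7 tick 0 v(1, 2): G3/D4 P5 -> C4/G4 P5 similar
  -> R1 @ bar 7 tick 0 v(1, 3): G3/D4 P5 -> C4/G4 P5 similar
  -> R1 @ bar 7 tick 0 v(2, 3): D4/D4 P1 -> G4/G4 P1 similar
  -> R2 @ bar 7 tick 0 v(0, 1): B2/G3 m6 -> C3/C4 P8 similar
  -> R2 @ bar 7 tick 0 v(0, 2): B2/D4 m3 -> C3/G4 P5 similar
  -> R2 @ bar 7 tick 0 v(0, 3): B2/D4 m3 -> C3/G4 P5 similar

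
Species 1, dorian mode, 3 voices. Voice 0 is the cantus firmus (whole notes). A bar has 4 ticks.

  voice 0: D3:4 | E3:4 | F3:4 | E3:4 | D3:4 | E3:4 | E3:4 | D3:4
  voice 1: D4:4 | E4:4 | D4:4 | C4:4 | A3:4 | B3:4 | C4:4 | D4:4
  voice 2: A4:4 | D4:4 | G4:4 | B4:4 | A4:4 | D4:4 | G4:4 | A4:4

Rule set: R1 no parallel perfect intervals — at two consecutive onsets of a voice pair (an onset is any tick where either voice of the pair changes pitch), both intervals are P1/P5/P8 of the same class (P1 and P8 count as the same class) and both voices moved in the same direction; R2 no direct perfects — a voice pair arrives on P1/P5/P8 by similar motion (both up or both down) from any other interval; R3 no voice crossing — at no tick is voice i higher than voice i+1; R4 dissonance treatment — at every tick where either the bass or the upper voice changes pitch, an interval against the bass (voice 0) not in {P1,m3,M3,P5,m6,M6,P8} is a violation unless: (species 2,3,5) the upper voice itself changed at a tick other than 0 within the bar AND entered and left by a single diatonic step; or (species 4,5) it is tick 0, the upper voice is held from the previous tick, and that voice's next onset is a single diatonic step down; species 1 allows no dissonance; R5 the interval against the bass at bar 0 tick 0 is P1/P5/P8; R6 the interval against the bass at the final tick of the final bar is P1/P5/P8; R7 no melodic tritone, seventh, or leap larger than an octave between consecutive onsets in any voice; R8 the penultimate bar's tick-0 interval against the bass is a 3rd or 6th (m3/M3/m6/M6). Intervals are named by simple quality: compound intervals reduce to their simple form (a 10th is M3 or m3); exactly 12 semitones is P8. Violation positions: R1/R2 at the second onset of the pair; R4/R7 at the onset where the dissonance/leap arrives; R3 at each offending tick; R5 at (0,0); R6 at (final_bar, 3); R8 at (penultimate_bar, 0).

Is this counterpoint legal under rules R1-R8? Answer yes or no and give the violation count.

No (14 violations)

bar 0: v0=D3 v1=D4 v2=A4 (P5)
bar 1: v0=E3 v1=E4 v2=D4 (m7)
bar 2: v0=F3 v1=D4 v2=G4 (M2)
bar 3: v0=E3 v1=C4 v2=B4 (P5)
bar 4: v0=D3 v1=A3 v2=A4 (P5)
bar 5: v0=E3 v1=B3 v2=D4 (m7)
bar 6: v0=E3 v1=C4 v2=G4 (m3)
bar 7: v0=D3 v1=D4 v2=A4 (P5)
  R1 @ bar1.0: D3/D4 P8 -> E3/E4 P8 similar
  R3 @ bar1.0: E4 above D4
  R4 @ bar1.0: E3/D4 m7 untreated
  R3 @ bar1.1: E4 above D4
  R3 @ bar1.2: E4 above D4
  R3 @ bar1.3: E4 above D4
  R4 @ bar2.0: F3/G4 M2 untreated
  R1 @ bar4.0: E3/B4 P5 -> D3/A4 P5 similar
  R2 @ bar4.0: E3/C4 m6 -> D3/A3 P5 similar
  R2 @ bar4.0: C4/B4 M7 -> A3/A4 P8 similar
  R1 @ bar5.0: D3/A3 P5 -> E3/B3 P5 similar
  R4 @ bar5.0: E3/D4 m7 untreated
  R2 @ bar6.0: B3/D4 m3 -> C4/G4 P5 similar
  R1 @ bar7.0: C4/G4 P5 -> D4/A4 P5 similar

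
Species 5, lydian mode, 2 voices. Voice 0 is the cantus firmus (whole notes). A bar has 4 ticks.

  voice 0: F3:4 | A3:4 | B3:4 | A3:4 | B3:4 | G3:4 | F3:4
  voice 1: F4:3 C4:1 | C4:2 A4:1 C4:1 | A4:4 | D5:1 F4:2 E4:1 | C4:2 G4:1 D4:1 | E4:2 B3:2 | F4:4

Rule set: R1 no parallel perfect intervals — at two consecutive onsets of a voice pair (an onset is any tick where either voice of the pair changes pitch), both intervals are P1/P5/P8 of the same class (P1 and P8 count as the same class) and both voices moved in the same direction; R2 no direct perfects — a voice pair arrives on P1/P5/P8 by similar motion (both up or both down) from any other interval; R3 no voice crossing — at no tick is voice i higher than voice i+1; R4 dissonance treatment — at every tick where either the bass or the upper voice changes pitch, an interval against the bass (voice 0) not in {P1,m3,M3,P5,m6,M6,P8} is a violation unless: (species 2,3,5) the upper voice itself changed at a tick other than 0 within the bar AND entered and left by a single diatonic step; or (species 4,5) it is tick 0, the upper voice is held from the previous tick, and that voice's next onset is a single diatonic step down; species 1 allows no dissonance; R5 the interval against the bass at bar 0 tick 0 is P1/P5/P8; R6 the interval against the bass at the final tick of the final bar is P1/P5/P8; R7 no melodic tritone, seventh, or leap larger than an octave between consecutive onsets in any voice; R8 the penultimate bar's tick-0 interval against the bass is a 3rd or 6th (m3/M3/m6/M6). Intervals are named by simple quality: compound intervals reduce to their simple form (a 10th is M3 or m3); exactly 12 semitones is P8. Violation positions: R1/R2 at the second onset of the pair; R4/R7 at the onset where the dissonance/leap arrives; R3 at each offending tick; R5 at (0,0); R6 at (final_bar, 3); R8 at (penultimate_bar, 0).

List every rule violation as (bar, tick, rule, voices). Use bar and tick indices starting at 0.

(2, 0, R4, (0, 1))
(3, 0, R4, (0, 1))
(4, 0, R4, (0, 1))
(6, 0, R7, (1,))

bar 0: v0=F3 v1=F4 downbeat P8
bar 1: v0=A3 v1=C4 downbeat m3
bar 2: v0=B3 v1=A4 downbeat m7
bar 3: v0=A3 v1=D5 downbeat P4
bar 4: v0=B3 v1=C4 downbeat m2
bar 5: v0=G3 v1=E4 downbeat M6
bar 6: v0=F3 v1=F4 downbeat P8
  -> R4 @ bar 2 tick 0 v(0, 1): B3/A4 m7 untreated
  -> R4 @ bar 3 tick 0 v(0, 1): A3/D5 P4 untreated
  -> R4 @ bar 4 tick 0 v(0, 1): B3/C4 m2 untreated
  -> R7 @ bar 6 tick 0 v(1,): B3->F4 leap 6st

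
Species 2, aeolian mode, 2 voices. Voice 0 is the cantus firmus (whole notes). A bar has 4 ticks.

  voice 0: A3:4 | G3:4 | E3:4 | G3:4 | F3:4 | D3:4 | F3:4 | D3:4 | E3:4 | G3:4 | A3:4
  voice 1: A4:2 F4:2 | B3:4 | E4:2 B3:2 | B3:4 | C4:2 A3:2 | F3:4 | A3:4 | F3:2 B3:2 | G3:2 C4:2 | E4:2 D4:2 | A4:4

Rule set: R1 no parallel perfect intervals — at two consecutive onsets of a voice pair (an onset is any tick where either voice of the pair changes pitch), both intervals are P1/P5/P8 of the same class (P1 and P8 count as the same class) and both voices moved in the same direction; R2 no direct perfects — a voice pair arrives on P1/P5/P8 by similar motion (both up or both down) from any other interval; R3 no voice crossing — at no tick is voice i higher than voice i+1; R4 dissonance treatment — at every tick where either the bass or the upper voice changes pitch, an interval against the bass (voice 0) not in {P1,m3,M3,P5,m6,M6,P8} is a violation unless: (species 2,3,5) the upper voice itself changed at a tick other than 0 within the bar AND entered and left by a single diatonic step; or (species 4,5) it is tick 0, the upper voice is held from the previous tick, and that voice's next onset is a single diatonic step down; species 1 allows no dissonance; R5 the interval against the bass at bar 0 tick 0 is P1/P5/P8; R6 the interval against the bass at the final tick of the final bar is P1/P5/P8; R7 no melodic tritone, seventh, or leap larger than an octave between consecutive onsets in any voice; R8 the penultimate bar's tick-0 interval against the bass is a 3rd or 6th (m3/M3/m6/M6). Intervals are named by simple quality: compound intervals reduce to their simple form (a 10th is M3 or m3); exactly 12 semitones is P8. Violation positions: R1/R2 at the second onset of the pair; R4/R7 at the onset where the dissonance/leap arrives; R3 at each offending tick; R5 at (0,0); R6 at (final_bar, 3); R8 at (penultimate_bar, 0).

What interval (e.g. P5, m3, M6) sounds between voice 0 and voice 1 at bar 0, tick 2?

voice 0=A3 voice 1=F4 -> m6

m6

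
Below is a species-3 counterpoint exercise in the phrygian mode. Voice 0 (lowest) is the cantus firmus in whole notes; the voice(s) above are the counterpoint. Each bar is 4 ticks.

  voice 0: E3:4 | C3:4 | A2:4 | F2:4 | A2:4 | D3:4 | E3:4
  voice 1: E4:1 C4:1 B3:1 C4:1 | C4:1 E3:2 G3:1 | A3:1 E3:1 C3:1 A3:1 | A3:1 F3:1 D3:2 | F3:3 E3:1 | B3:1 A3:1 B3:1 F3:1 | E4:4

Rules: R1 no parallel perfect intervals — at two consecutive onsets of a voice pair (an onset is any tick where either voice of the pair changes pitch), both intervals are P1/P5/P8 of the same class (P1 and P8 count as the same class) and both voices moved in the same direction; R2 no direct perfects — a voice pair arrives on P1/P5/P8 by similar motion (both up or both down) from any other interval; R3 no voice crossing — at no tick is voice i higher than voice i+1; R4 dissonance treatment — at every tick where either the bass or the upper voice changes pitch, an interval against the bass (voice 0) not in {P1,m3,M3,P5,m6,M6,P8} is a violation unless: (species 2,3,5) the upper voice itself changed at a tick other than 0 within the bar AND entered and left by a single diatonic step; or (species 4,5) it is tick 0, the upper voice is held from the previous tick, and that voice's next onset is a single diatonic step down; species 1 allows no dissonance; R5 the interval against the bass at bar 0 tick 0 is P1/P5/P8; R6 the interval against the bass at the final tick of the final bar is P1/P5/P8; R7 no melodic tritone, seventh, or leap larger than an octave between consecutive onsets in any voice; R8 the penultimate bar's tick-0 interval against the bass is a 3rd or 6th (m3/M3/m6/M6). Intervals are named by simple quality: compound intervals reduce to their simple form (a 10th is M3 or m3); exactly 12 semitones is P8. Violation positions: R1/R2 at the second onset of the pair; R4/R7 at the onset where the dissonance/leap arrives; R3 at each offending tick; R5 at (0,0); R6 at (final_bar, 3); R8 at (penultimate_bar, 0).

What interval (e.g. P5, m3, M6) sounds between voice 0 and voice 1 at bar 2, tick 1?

P5

voice 0=A2 voice 1=E3 -> P5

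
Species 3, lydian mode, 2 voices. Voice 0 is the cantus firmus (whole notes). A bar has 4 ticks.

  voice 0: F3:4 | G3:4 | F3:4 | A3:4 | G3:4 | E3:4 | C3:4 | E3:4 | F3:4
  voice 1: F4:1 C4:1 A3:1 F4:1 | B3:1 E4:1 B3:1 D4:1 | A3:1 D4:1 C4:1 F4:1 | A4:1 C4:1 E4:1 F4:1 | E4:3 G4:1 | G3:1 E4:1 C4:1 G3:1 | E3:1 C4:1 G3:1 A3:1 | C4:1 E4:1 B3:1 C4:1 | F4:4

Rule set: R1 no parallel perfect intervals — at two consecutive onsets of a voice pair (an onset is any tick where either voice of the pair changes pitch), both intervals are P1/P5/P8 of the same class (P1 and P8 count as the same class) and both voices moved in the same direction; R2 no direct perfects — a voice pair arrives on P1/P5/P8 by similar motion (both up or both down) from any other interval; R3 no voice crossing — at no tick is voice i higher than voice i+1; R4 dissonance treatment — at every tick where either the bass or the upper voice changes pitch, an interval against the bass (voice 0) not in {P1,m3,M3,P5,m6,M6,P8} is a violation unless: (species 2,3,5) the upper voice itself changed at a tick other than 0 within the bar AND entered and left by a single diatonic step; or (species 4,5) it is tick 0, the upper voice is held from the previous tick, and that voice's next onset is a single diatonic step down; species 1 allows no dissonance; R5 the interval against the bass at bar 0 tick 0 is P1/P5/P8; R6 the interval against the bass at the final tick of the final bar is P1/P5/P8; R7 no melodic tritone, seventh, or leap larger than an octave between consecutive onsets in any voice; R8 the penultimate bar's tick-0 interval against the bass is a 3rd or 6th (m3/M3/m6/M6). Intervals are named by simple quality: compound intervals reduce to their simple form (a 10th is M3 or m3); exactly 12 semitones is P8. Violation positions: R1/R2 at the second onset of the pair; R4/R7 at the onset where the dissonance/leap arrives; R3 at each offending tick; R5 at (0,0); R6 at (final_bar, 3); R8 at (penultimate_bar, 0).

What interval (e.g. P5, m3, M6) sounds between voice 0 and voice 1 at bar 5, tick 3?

m3

voice 0=E3 voice 1=G3 -> m3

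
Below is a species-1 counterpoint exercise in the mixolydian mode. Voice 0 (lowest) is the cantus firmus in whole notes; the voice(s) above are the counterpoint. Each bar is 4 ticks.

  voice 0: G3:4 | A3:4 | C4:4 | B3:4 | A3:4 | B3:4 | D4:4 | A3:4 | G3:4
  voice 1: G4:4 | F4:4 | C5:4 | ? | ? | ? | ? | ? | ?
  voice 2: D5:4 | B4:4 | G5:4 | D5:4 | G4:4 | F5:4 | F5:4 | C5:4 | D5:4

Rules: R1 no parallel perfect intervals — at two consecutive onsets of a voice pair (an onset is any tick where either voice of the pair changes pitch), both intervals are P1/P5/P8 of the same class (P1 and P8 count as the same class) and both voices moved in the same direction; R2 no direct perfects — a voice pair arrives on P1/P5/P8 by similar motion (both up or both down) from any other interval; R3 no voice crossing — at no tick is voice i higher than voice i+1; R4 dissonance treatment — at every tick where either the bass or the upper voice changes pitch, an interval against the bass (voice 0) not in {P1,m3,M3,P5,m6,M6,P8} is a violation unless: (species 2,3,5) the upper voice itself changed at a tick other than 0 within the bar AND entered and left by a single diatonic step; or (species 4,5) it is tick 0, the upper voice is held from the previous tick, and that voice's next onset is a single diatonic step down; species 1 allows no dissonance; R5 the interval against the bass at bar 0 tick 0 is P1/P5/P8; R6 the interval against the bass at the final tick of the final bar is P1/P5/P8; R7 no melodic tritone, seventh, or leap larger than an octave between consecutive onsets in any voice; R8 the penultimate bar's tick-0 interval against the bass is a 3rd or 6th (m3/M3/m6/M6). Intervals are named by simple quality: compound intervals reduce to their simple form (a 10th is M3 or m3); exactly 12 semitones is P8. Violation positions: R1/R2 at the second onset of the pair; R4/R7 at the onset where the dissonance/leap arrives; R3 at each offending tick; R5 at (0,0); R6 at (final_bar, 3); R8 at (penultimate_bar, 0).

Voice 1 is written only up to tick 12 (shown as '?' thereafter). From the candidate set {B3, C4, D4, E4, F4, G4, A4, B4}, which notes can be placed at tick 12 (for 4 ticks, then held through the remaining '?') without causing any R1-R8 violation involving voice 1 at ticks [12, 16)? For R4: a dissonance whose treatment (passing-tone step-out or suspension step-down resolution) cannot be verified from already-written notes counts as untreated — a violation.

B3: violates R1,R7
C4: violates R4
D4: violates R2,R7
E4: violates R4
F4: violates R4
G4: violates R1
A4: violates R4
B4: violates R1

{}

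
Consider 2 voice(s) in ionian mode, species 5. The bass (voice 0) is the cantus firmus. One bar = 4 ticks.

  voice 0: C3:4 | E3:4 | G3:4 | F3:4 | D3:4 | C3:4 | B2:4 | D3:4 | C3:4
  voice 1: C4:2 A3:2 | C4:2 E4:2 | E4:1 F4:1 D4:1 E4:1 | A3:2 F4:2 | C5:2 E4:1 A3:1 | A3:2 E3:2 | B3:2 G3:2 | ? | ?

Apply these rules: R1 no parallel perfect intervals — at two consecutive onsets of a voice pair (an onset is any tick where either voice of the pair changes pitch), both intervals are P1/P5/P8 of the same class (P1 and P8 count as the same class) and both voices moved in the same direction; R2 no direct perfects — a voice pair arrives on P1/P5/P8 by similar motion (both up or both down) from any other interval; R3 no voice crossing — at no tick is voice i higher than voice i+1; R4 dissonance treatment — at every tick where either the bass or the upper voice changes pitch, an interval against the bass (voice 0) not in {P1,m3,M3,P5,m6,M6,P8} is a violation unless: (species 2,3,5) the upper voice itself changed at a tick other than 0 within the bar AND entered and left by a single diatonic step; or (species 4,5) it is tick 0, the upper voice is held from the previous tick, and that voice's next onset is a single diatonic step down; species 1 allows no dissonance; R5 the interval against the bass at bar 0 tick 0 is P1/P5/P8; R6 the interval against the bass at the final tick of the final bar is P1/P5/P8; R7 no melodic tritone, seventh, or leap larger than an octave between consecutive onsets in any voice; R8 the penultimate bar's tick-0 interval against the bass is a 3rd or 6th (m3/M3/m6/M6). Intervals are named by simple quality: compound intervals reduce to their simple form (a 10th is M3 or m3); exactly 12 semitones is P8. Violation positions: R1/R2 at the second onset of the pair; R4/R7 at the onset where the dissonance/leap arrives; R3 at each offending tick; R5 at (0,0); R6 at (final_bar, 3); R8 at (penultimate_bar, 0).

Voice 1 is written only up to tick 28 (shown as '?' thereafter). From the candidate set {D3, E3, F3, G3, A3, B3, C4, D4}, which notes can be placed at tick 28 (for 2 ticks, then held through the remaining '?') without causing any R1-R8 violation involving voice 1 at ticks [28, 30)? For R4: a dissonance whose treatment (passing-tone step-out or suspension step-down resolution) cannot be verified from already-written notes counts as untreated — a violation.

{B3, F3}

D3: violates R8
E3: violates R4,R8
F3: legal
G3: violates R4,R8
A3: violates R2,R8
B3: legal
C4: violates R4,R8
D4: violates R2,R8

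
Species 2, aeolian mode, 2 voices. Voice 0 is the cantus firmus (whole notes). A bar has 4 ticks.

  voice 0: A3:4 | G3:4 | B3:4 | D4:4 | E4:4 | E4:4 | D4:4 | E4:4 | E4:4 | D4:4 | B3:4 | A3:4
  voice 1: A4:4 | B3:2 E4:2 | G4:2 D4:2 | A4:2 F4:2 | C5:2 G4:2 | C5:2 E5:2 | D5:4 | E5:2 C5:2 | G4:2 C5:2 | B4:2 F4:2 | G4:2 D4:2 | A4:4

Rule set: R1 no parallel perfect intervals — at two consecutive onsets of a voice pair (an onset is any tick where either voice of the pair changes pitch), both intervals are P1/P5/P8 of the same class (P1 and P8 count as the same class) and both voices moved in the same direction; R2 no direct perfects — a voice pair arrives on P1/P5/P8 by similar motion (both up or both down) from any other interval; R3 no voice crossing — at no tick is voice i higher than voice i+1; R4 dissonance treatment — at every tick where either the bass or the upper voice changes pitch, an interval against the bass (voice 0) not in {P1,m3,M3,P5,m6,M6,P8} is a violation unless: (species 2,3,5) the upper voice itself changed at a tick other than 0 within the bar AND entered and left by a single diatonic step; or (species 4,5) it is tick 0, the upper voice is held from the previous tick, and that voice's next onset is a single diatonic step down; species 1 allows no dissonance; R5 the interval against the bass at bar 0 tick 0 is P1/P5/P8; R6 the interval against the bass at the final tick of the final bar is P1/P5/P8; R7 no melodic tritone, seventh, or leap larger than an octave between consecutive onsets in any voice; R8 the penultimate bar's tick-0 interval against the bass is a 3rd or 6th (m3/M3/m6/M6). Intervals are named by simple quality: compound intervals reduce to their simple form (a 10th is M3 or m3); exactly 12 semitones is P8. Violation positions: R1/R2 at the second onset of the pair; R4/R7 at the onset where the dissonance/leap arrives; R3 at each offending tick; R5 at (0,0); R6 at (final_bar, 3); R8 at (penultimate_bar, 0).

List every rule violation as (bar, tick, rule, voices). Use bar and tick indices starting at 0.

bar 0: v0=A3 v1=A4 downbeat P8
bar 1: v0=G3 v1=B3 downbeat M3
bar 2: v0=B3 v1=G4 downbeat m6
bar 3: v0=D4 v1=A4 downbeat P5
bar 4: v0=E4 v1=C5 downbeat m6
bar 5: v0=E4 v1=C5 downbeat m6
bar 6: v0=D4 v1=D5 downbeat P8
bar 7: v0=E4 v1=E5 downbeat P8
bar 8: v0=E4 v1=G4 downbeat m3
bar 9: v0=D4 v1=B4 downbeat M6
bar 10: v0=B3 v1=G4 downbeat m6
bar 11: v0=A3 v1=A4 downbeat P8
  -> R7 @ bar 1 tick 0 v(1,): A4->B3 leap 10st
  -> R2 @ bar 3 tick 0 v(0, 1): B3/D4 m3 -> D4/A4 P5 similar
  -> R1 @ bar 6 tick 0 v(0, 1): E4/E5 P8 -> D4/D5 P8 similar
  -> R1 @ bar 7 tick 0 v(0, 1): D4/D5 P8 -> E4/E5 P8 similar
  -> R7 @ bar 9 tick 2 v(1,): B4->F4 leap 6st

(1, 0, R7, (1,))
(3, 0, R2, (0, 1))
(6, 0, R1, (0, 1))
(7, 0, R1, (0, 1))
(9, 2, R7, (1,))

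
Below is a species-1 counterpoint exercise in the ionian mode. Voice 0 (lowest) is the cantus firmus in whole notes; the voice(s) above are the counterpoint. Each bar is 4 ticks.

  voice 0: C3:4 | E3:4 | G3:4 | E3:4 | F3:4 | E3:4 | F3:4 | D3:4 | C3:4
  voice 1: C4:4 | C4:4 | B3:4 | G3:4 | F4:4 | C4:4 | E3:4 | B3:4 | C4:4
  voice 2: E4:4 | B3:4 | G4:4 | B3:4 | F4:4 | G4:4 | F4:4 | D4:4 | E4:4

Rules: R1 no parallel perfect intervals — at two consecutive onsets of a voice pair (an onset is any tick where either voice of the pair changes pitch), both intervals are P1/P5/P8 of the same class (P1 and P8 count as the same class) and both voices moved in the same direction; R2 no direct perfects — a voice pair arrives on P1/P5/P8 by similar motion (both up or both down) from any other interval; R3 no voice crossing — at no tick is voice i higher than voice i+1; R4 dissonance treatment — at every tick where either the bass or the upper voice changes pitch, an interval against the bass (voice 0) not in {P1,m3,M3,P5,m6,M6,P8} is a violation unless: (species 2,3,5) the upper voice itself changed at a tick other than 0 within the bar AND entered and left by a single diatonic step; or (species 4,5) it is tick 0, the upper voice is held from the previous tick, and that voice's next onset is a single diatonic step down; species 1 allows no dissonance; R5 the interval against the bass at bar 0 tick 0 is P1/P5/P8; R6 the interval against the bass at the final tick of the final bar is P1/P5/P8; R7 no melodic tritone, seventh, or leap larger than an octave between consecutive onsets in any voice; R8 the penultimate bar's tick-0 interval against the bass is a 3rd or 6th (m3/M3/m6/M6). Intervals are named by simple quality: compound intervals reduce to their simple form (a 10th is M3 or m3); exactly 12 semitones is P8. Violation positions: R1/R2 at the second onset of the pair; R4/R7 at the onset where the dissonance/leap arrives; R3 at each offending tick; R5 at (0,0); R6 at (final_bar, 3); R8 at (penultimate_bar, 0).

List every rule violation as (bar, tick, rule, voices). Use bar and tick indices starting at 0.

(0, 0, R5, (0, 2))
(1, 0, R3, (1, 2))
(1, 1, R3, (1, 2))
(1, 2, R3, (1, 2))
(1, 3, R3, (1, 2))
(2, 0, R2, (0, 2))
(3, 0, R2, (0, 2))
(4, 0, R2, (0, 1))
(4, 0, R2, (0, 2))
(4, 0, R2, (1, 2))
(4, 0, R7, (1,))
(4, 0, R7, (2,))
(6, 0, R3, (0, 1))
(6, 0, R4, (0, 1))
(6, 1, R3, (0, 1))
(6, 2, R3, (0, 1))
(6, 3, R3, (0, 1))
(7, 0, R1, (0, 2))
(7, 0, R8, (0, 2))
(8, 3, R6, (0, 2))

bar 0: v0=C3 v1=C4 v2=E4 downbeat M3
bar 1: v0=E3 v1=C4 v2=B3 downbeat P5
bar 2: v0=G3 v1=B3 v2=G4 downbeat P8
bar 3: v0=E3 v1=G3 v2=B3 downbeat P5
bar 4: v0=F3 v1=F4 v2=F4 downbeat P8
bar 5: v0=E3 v1=C4 v2=G4 downbeat m3
bar 6: v0=F3 v1=E3 v2=F4 downbeat P8
bar 7: v0=D3 v1=B3 v2=D4 downbeat P8
bar 8: v0=C3 v1=C4 v2=E4 downbeat M3
  -> R5 @ bar 0 tick 0 v(0, 2): opens on M3
  -> R3 @ bar 1 tick 0 v(1, 2): C4 above B3
  -> R3 @ bar 1 tick 1 v(1, 2): C4 above B3
  -> R3 @ bar 1 tick 2 v(1, 2): C4 above B3
  -> R3 @ bar 1 tick 3 v(1, 2): C4 above B3
  -> R2 @ bar 2 tick 0 v(0, 2): E3/B3 P5 -> G3/G4 P8 similar
  -> R2 @ bar 3 tick 0 v(0, 2): G3/G4 P8 -> E3/B3 P5 similar
  -> R2 @ bar 4 tick 0 v(0, 1): E3/G3 m3 -> F3/F4 P8 similar
  -> R2 @ bar 4 tick 0 v(0, 2): E3/B3 P5 -> F3/F4 P8 similar
  -> R2 @ bar 4 tick 0 v(1, 2): G3/B3 M3 -> F4/F4 P1 similar
  -> R7 @ bar 4 tick 0 v(1,): G3->F4 leap 10st
  -> R7 @ bar 4 tick 0 v(2,): B3->F4 leap 6st
  -> R3 @ bar 6 tick 0 v(0, 1): F3 above E3
  -> R4 @ bar 6 tick 0 v(0, 1): F3/E3 m2 untreated
  -> R3 @ bar 6 tick 1 v(0, 1): F3 above E3
  -> R3 @ bar 6 tick 2 v(0, 1): F3 above E3
  -> R3 @ bar 6 tick 3 v(0, 1): F3 above E3
  -> R1 @ bar 7 tick 0 v(0, 2): F3/F4 P8 -> D3/D4 P8 similar
  -> R8 @ bar 7 tick 0 v(0, 2): penult P8 not 3rd/6th
  -> R6 @ bar 8 tick 3 v(0, 2): closes on M3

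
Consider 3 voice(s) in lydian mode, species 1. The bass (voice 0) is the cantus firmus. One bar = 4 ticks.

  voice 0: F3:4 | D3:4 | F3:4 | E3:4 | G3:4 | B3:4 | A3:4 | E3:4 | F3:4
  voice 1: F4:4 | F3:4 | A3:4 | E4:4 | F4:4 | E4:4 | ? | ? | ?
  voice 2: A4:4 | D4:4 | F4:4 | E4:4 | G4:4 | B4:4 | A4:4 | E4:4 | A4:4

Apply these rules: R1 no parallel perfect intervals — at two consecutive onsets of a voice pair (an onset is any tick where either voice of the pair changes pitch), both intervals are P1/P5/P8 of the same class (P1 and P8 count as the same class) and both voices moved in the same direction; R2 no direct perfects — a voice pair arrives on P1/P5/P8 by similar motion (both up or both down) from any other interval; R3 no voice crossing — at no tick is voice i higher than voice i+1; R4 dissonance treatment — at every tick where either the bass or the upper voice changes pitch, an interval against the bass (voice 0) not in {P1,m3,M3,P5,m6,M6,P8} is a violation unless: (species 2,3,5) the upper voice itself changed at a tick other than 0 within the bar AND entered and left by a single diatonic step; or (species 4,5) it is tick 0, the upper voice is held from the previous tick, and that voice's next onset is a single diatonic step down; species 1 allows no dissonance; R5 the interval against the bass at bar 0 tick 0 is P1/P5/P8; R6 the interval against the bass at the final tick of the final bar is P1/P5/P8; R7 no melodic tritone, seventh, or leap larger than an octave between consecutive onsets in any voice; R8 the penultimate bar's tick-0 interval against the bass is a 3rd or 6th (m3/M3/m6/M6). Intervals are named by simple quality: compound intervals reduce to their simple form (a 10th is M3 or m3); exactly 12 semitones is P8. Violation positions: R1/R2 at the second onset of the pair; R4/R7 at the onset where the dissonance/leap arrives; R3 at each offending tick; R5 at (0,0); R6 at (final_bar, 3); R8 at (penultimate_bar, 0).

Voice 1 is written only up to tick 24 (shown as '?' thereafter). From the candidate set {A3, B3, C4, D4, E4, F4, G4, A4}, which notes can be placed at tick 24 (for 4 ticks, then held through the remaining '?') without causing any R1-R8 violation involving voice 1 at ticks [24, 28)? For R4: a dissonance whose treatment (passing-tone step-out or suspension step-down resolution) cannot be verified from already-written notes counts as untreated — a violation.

A3: violates R2
B3: violates R4
C4: legal
D4: violates R1,R4
E4: legal
F4: legal
G4: violates R4
A4: legal

{A4, C4, E4, F4}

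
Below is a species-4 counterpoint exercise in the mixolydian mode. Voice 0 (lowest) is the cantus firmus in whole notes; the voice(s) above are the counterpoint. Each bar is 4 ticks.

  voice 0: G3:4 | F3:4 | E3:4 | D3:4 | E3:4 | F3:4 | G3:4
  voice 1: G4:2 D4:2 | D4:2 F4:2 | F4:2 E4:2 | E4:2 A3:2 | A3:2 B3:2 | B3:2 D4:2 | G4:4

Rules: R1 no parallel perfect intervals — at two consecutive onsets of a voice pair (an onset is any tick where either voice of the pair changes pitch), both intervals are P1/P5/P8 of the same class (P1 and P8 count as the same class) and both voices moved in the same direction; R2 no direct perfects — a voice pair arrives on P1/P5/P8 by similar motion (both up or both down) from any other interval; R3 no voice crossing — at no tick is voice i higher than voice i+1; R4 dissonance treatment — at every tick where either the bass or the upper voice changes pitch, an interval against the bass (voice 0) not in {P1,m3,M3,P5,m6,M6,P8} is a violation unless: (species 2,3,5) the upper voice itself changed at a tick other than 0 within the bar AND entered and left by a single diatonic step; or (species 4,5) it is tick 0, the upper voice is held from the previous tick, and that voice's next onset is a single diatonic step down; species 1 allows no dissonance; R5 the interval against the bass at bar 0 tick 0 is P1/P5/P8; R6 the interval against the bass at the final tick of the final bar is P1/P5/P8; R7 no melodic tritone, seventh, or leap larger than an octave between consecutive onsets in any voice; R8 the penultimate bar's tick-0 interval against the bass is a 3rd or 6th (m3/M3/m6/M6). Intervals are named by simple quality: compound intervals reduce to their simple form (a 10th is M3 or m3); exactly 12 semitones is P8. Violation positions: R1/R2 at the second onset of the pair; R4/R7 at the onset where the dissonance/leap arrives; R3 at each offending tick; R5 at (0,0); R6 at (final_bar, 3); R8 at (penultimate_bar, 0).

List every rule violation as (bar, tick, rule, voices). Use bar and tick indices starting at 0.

bar 0: v0=G3 v1=G4 downbeat P8
bar 1: v0=F3 v1=D4 downbeat M6
bar 2: v0=E3 v1=F4 downbeat m2
bar 3: v0=D3 v1=E4 downbeat M2
bar 4: v0=E3 v1=A3 downbeat P4
bar 5: v0=F3 v1=B3 downbeat TT
bar 6: v0=G3 v1=G4 downbeat P8
  -> R4 @ bar 3 tick 0 v(0, 1): D3/E4 M2 untreated
  -> R4 @ bar 4 tick 0 v(0, 1): E3/A3 P4 untreated
  -> R4 @ bar 5 tick 0 v(0, 1): F3/B3 TT untreated
  -> R8 @ bar 5 tick 0 v(0, 1): penult TT not 3rd/6th
  -> R2 @ bar 6 tick 0 v(0, 1): F3/D4 M6 -> G3/G4 P8 similar

(3, 0, R4, (0, 1))
(4, 0, R4, (0, 1))
(5, 0, R4, (0, 1))
(5, 0, R8, (0, 1))
(6, 0, R2, (0, 1))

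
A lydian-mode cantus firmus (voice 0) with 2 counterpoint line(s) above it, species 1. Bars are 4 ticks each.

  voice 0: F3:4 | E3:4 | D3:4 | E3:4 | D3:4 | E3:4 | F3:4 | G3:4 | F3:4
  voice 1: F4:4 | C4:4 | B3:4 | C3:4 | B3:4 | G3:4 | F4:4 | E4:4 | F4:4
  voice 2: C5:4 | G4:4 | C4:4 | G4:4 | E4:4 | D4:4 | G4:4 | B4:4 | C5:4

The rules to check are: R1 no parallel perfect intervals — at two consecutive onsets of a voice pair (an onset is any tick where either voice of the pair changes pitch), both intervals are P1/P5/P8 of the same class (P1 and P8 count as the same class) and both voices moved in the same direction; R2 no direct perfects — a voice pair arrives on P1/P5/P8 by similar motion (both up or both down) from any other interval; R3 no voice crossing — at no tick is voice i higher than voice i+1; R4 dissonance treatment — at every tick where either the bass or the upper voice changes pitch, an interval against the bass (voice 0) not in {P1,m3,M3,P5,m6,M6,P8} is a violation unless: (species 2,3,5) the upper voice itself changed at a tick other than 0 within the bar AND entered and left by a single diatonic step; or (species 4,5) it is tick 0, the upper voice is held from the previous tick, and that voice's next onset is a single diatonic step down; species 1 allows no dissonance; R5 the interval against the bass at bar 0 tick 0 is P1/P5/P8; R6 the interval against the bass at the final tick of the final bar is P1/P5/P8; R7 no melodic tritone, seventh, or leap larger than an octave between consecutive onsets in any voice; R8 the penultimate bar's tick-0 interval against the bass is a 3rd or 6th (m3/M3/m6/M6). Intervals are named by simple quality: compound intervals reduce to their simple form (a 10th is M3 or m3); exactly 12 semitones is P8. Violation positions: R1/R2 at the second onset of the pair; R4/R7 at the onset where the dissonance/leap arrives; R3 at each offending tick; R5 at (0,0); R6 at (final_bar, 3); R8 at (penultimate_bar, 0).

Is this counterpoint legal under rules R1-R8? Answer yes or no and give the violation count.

No (15 violations)

bar 0: v0=F3 v1=F4 v2=C5 (P5)
bar 1: v0=E3 v1=C4 v2=G4 (m3)
bar 2: v0=D3 v1=B3 v2=C4 (m7)
bar 3: v0=E3 v1=C3 v2=G4 (m3)
bar 4: v0=D3 v1=B3 v2=E4 (M2)
bar 5: v0=E3 v1=G3 v2=D4 (m7)
bar 6: v0=F3 v1=F4 v2=G4 (M2)
bar 7: v0=G3 v1=E4 v2=B4 (M3)
bar 8: v0=F3 v1=F4 v2=C5 (P5)
  R1 @ bar1.0: F4/C5 P5 -> C4/G4 P5 similar
  R4 @ bar2.0: D3/C4 m7 untreated
  R3 @ bar3.0: E3 above C3
  R7 @ bar3.0: B3->C3 leap 11st
  R3 @ bar3.1: E3 above C3
  R3 @ bar3.2: E3 above C3
  R3 @ bar3.3: E3 above C3
  R4 @ bar4.0: D3/E4 M2 untreated
  R7 @ bar4.0: C3->B3 leap 11st
  R2 @ bar5.0: B3/E4 P4 -> G3/D4 P5 similar
  R4 @ bar5.0: E3/D4 m7 untreated
  R2 @ bar6.0: E3/G3 m3 -> F3/F4 P8 similar
  R4 @ bar6.0: F3/G4 M2 untreated
  R7 @ bar6.0: G3->F4 leap 10st
  R1 @ bar8.0: E4/B4 P5 -> F4/C5 P5 similar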